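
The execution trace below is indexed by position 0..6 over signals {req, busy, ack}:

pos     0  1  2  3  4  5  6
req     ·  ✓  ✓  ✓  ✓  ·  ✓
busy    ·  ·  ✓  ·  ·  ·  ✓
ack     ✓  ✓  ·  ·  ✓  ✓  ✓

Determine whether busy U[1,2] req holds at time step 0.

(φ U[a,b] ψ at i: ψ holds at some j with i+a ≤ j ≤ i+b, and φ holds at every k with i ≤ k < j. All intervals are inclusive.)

Need some j in [1,2] with req, and busy at every k in [0,j-1].
  j=1: req holds, but busy fails at k=0 → not this j.
  j=2: req holds, but busy fails at k=0 → not this j.
No j in the window works → until fails.

No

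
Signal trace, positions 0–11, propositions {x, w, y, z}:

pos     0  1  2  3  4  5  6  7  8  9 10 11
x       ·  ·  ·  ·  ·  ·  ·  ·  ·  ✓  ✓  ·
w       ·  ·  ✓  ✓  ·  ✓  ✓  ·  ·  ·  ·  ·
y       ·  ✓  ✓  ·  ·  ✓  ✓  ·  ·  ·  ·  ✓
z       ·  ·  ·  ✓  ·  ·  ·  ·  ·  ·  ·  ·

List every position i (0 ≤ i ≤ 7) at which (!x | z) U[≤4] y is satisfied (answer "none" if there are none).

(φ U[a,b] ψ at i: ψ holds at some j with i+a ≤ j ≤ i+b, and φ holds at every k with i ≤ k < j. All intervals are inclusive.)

0, 1, 2, 3, 4, 5, 6

Evaluate at each i in [0,7]:
  i=0: ✓ (rhs at j=1; lhs holds on [0,0])
  i=1: ✓ (rhs at j=1)
  i=2: ✓ (rhs at j=2)
  i=3: ✓ (rhs at j=5; lhs holds on [3,4])
  i=4: ✓ (rhs at j=5; lhs holds on [4,4])
  i=5: ✓ (rhs at j=5)
  i=6: ✓ (rhs at j=6)
  i=7: ✗ (lhs fails at k=9 before rhs at j=11)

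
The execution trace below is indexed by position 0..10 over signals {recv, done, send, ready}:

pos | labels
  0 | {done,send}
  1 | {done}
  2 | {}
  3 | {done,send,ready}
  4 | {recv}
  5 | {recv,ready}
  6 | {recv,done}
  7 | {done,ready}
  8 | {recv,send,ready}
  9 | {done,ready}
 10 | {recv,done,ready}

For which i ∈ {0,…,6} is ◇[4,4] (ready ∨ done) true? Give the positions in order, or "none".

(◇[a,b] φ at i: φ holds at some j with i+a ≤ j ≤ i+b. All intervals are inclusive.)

1, 2, 3, 4, 5, 6

Evaluate at each i in [0,6]:
  i=0: ✗ (none in [4,4])
  i=1: ✓ (witness j=5)
  i=2: ✓ (witness j=6)
  i=3: ✓ (witness j=7)
  i=4: ✓ (witness j=8)
  i=5: ✓ (witness j=9)
  i=6: ✓ (witness j=10)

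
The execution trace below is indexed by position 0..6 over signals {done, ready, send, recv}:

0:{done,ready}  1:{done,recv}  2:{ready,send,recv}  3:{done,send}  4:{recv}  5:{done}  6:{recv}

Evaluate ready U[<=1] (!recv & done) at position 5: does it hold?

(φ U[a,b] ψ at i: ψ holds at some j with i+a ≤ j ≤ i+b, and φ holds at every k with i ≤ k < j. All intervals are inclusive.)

True

Need some j in [5,6] with (!recv & done), and ready at every k in [5,j-1].
  j=5: (!recv & done) holds; no prefix to check → satisfied.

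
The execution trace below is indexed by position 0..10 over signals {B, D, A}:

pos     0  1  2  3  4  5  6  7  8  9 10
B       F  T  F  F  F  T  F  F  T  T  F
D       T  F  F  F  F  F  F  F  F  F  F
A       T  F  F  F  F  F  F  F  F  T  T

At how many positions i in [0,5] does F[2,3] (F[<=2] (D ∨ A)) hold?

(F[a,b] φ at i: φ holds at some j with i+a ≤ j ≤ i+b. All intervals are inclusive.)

2

Evaluate at each i in [0,5]:
  i=0: ✗ (none in [2,3])
  i=1: ✗ (none in [3,4])
  i=2: ✗ (none in [4,5])
  i=3: ✗ (none in [5,6])
  i=4: ✓ (witness j=7)
  i=5: ✓ (witness j=7)
Positions where it holds: {4, 5} → 2.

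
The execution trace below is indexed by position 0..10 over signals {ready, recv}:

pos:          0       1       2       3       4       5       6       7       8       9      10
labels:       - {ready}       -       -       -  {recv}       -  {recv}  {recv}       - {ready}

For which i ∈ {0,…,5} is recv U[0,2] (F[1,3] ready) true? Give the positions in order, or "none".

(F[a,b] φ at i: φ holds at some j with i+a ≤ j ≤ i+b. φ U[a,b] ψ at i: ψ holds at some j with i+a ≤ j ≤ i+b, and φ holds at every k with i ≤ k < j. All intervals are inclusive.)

Evaluate at each i in [0,5]:
  i=0: ✓ (rhs at j=0)
  i=1: ✗ (no rhs in [1,3])
  i=2: ✗ (no rhs in [2,4])
  i=3: ✗ (no rhs in [3,5])
  i=4: ✗ (no rhs in [4,6])
  i=5: ✗ (lhs fails at k=6 before rhs at j=7)

0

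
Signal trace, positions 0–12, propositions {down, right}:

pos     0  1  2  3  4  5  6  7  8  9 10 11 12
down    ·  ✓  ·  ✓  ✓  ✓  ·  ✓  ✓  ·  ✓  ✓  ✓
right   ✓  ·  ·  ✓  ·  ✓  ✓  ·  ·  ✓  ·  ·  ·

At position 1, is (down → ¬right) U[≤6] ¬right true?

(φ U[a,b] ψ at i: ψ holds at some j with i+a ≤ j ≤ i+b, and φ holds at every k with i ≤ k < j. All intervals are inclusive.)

True

Need some j in [1,7] with ¬right, and (down → ¬right) at every k in [1,j-1].
  j=1: ¬right holds; no prefix to check → satisfied.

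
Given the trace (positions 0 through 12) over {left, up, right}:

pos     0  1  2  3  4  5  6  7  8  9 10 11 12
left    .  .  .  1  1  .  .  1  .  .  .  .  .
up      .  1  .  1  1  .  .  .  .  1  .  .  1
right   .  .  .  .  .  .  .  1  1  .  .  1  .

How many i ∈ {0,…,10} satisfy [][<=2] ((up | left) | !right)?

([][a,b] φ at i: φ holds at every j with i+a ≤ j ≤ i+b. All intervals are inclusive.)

6

Evaluate at each i in [0,10]:
  i=0: ✓ (all of [0,2])
  i=1: ✓ (all of [1,3])
  i=2: ✓ (all of [2,4])
  i=3: ✓ (all of [3,5])
  i=4: ✓ (all of [4,6])
  i=5: ✓ (all of [5,7])
  i=6: ✗ (fails at j=8)
  i=7: ✗ (fails at j=8)
  i=8: ✗ (fails at j=8)
  i=9: ✗ (fails at j=11)
  i=10: ✗ (fails at j=11)
Positions where it holds: {0, 1, 2, 3, 4, 5} → 6.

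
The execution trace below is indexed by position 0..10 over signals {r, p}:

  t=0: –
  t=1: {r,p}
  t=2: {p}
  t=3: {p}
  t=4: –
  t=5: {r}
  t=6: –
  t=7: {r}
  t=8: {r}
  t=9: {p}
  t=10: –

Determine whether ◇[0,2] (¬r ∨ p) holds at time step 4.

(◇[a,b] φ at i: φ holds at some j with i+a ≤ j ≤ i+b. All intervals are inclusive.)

Check (¬r ∨ p) at each j in [4,6]:
  j=4: true
  j=5: false
  j=6: true
Found at j=4 → formula holds.

Holds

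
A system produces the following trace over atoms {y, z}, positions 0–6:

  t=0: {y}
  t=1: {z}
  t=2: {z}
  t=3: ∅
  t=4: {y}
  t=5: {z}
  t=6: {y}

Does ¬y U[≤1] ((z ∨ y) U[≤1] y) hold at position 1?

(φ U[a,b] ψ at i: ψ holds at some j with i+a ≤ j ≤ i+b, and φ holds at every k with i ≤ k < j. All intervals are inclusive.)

Need some j in [1,2] with ((z ∨ y) U[≤1] y), and ¬y at every k in [1,j-1].
  j=1: ((z ∨ y) U[≤1] y) — fails.
  j=2: ((z ∨ y) U[≤1] y) — fails.
No j in the window works → until fails.

False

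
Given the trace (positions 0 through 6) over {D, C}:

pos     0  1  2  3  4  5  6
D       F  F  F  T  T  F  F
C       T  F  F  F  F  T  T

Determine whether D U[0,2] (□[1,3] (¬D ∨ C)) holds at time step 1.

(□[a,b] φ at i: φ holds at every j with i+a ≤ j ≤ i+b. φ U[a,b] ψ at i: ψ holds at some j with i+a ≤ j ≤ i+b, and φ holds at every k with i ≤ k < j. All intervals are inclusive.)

False

Need some j in [1,3] with □[1,3] (¬D ∨ C), and D at every k in [1,j-1].
  j=1: □[1,3] (¬D ∨ C) — fails at 3.
  j=2: □[1,3] (¬D ∨ C) — fails at 3.
  j=3: □[1,3] (¬D ∨ C) — fails at 4.
No j in the window works → until fails.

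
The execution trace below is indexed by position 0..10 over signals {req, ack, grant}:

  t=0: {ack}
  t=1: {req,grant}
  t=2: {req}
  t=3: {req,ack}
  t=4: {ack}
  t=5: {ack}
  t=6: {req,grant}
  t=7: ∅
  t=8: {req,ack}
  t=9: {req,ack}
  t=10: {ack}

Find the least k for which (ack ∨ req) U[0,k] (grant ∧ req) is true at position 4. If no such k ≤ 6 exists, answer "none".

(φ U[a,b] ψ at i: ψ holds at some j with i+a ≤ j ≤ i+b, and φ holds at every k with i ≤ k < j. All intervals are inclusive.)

2

Need earliest j ≥ 4 with (grant ∧ req), and (ack ∨ req) at every k in [4,j-1].
  j=4: rhs fails.
  j=5: rhs fails.
  j=6: rhs holds; lhs holds on [4,5]. k = 2.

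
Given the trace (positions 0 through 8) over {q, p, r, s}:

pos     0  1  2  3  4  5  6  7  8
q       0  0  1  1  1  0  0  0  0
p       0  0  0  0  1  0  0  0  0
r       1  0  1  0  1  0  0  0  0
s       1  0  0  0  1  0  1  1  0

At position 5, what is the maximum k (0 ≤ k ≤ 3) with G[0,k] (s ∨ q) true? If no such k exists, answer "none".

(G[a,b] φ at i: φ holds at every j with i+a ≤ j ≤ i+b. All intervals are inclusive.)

(s ∨ q) must hold from j=5 onward; find where it first fails.
  j=5: fails → no k works.

none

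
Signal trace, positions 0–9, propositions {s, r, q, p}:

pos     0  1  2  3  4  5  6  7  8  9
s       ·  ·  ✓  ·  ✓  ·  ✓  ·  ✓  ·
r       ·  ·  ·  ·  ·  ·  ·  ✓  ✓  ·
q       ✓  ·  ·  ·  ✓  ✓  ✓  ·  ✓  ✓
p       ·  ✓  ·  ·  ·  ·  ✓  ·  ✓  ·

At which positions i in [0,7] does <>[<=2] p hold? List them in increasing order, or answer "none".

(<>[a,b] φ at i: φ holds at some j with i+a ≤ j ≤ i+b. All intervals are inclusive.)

0, 1, 4, 5, 6, 7

Evaluate at each i in [0,7]:
  i=0: ✓ (witness j=1)
  i=1: ✓ (witness j=1)
  i=2: ✗ (none in [2,4])
  i=3: ✗ (none in [3,5])
  i=4: ✓ (witness j=6)
  i=5: ✓ (witness j=6)
  i=6: ✓ (witness j=6)
  i=7: ✓ (witness j=8)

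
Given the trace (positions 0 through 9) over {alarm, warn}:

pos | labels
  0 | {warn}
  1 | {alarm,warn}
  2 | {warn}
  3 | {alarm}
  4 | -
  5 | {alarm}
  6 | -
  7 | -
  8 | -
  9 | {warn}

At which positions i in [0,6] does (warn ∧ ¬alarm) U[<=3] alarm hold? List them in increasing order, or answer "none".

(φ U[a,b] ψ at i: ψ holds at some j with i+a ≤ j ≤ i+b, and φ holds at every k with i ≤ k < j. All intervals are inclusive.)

Evaluate at each i in [0,6]:
  i=0: ✓ (rhs at j=1; lhs holds on [0,0])
  i=1: ✓ (rhs at j=1)
  i=2: ✓ (rhs at j=3; lhs holds on [2,2])
  i=3: ✓ (rhs at j=3)
  i=4: ✗ (lhs fails at k=4 before rhs at j=5)
  i=5: ✓ (rhs at j=5)
  i=6: ✗ (no rhs in [6,9])

0, 1, 2, 3, 5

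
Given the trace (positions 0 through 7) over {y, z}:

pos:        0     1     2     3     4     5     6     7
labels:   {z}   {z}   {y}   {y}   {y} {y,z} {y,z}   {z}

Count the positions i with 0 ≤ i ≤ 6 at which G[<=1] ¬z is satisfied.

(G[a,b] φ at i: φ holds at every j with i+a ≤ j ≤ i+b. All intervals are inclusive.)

2

Evaluate at each i in [0,6]:
  i=0: ✗ (fails at j=0)
  i=1: ✗ (fails at j=1)
  i=2: ✓ (all of [2,3])
  i=3: ✓ (all of [3,4])
  i=4: ✗ (fails at j=5)
  i=5: ✗ (fails at j=5)
  i=6: ✗ (fails at j=6)
Positions where it holds: {2, 3} → 2.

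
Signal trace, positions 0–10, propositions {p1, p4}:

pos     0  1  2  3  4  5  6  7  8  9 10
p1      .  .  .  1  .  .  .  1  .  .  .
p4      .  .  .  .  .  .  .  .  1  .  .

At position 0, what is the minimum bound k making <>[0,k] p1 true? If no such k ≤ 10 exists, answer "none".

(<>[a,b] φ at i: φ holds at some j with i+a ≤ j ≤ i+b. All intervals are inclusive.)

3

Scan j = 0,1,… for p1:
  j=0: fails
  j=1: fails
  j=2: fails
  j=3: holds
First hit at j=3, so smallest k = 3-0 = 3.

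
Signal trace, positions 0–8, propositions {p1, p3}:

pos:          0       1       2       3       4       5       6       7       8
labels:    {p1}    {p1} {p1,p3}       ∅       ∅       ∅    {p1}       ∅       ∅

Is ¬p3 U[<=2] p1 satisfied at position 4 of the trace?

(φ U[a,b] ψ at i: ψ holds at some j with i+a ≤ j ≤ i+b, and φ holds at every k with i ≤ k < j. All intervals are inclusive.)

Holds

Need some j in [4,6] with p1, and ¬p3 at every k in [4,j-1].
  j=4: p1 false.
  j=5: p1 false.
  j=6: p1 holds; ¬p3 holds at every k in [4,5] → satisfied.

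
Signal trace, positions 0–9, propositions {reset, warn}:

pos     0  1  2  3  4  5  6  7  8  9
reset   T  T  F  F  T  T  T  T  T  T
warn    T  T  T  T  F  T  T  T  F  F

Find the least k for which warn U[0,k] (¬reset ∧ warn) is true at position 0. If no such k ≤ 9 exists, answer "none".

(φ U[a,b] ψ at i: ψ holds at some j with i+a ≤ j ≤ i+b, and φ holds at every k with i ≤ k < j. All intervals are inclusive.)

2

Need earliest j ≥ 0 with (¬reset ∧ warn), and warn at every k in [0,j-1].
  j=0: rhs fails.
  j=1: rhs fails.
  j=2: rhs holds; lhs holds on [0,1]. k = 2.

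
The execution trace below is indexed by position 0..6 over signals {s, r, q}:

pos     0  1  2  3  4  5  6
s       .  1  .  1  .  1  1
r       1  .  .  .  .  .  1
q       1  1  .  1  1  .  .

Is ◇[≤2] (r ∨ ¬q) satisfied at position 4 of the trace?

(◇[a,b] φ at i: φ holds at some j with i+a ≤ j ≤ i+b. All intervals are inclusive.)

Check (r ∨ ¬q) at each j in [4,6]:
  j=4: false
  j=5: true
  j=6: true
Found at j=5 → formula holds.

Holds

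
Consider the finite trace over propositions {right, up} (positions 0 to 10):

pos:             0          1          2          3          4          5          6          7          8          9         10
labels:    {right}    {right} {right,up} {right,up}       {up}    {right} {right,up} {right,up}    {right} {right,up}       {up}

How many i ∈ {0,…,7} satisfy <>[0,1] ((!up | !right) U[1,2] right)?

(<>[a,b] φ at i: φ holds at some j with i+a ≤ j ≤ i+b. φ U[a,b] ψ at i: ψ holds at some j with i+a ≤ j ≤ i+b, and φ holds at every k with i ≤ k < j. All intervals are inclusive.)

6

Evaluate at each i in [0,7]:
  i=0: ✓ (witness j=0)
  i=1: ✓ (witness j=1)
  i=2: ✗ (none in [2,3])
  i=3: ✓ (witness j=4)
  i=4: ✓ (witness j=4)
  i=5: ✓ (witness j=5)
  i=6: ✗ (none in [6,7])
  i=7: ✓ (witness j=8)
Positions where it holds: {0, 1, 3, 4, 5, 7} → 6.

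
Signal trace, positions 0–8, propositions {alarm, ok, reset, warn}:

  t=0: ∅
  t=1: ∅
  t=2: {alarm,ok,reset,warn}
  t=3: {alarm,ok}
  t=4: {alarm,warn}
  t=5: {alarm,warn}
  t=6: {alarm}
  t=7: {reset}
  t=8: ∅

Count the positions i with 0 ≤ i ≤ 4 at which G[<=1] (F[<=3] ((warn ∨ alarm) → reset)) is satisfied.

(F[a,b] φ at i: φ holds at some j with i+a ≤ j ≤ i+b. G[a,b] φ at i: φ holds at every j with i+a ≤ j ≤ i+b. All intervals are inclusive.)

Evaluate at each i in [0,4]:
  i=0: ✓ (all of [0,1])
  i=1: ✓ (all of [1,2])
  i=2: ✗ (fails at j=3)
  i=3: ✗ (fails at j=3)
  i=4: ✓ (all of [4,5])
Positions where it holds: {0, 1, 4} → 3.

3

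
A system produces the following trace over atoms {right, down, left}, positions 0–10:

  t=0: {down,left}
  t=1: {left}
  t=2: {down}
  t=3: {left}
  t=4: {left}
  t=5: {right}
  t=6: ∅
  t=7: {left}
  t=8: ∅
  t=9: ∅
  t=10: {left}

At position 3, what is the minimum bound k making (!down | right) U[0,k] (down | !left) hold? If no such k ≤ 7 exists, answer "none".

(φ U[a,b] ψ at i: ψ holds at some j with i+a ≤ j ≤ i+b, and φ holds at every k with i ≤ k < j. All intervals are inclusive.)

Need earliest j ≥ 3 with (down | !left), and (!down | right) at every k in [3,j-1].
  j=3: rhs fails.
  j=4: rhs fails.
  j=5: rhs holds; lhs holds on [3,4]. k = 2.

2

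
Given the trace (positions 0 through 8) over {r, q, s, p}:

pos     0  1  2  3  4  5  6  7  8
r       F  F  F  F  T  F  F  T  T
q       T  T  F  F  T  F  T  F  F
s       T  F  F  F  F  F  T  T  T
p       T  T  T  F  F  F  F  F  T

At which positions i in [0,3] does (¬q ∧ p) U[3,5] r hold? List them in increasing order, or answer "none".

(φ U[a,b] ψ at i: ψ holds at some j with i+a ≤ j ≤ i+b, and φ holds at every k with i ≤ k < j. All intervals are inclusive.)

none

Evaluate at each i in [0,3]:
  i=0: ✗ (lhs fails at k=0 before rhs at j=4)
  i=1: ✗ (lhs fails at k=1 before rhs at j=4)
  i=2: ✗ (lhs fails at k=3 before rhs at j=7)
  i=3: ✗ (lhs fails at k=3 before rhs at j=7)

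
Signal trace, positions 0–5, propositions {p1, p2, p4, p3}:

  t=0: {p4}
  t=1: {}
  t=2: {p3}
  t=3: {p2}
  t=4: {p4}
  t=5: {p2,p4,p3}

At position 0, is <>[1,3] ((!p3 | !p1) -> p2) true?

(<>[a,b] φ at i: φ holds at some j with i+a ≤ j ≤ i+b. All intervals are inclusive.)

Check ((!p3 | !p1) -> p2) at each j in [1,3]:
  j=1: false
  j=2: false
  j=3: true
Found at j=3 → formula holds.

Yes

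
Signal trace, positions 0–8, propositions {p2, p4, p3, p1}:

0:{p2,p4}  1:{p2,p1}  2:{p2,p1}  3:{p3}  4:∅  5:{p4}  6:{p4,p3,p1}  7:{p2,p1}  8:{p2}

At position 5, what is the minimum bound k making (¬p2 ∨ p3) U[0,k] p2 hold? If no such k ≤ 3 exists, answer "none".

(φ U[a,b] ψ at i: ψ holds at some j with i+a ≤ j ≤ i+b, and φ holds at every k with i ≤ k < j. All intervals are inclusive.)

Need earliest j ≥ 5 with p2, and (¬p2 ∨ p3) at every k in [5,j-1].
  j=5: rhs fails.
  j=6: rhs fails.
  j=7: rhs holds; lhs holds on [5,6]. k = 2.

2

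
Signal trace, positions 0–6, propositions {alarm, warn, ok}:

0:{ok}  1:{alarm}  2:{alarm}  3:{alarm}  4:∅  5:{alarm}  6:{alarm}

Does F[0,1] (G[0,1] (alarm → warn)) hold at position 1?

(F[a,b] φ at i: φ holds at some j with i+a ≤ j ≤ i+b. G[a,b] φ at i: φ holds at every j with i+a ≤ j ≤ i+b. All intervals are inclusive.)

Check G[0,1] (alarm → warn) at each j in [1,2]:
  j=1: fails at 1
  j=2: fails at 2
No position in the window satisfies it → formula fails.

No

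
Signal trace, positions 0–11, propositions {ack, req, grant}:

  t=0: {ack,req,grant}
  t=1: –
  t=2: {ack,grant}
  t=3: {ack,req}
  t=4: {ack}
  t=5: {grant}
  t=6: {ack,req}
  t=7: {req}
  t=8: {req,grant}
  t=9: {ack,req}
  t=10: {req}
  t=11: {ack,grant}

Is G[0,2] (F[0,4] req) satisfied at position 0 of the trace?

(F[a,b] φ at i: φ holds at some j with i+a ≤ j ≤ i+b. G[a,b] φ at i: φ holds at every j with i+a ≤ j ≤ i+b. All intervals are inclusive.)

Check F[0,4] req at every j in [0,2]:
  j=0: holds (witness at 0)
  j=1: holds (witness at 3)
  j=2: holds (witness at 3)
All positions satisfy it → formula holds.

Holds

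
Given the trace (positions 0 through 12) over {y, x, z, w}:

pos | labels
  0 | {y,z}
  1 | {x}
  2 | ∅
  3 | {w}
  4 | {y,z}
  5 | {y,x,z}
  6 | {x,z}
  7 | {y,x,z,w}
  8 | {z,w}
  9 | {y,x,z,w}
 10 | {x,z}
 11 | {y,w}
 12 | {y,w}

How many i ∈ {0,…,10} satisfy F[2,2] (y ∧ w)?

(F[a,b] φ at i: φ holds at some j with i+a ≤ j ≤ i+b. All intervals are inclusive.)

Evaluate at each i in [0,10]:
  i=0: ✗ (none in [2,2])
  i=1: ✗ (none in [3,3])
  i=2: ✗ (none in [4,4])
  i=3: ✗ (none in [5,5])
  i=4: ✗ (none in [6,6])
  i=5: ✓ (witness j=7)
  i=6: ✗ (none in [8,8])
  i=7: ✓ (witness j=9)
  i=8: ✗ (none in [10,10])
  i=9: ✓ (witness j=11)
  i=10: ✓ (witness j=12)
Positions where it holds: {5, 7, 9, 10} → 4.

4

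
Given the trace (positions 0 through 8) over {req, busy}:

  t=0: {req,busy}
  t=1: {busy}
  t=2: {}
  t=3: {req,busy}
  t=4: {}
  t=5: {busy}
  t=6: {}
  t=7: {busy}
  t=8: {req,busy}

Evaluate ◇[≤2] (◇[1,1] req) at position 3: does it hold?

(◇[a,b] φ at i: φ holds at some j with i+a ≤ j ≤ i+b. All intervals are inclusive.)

No

Check ◇[1,1] req at each j in [3,5]:
  j=3: fails (none in [4,4])
  j=4: fails (none in [5,5])
  j=5: fails (none in [6,6])
No position in the window satisfies it → formula fails.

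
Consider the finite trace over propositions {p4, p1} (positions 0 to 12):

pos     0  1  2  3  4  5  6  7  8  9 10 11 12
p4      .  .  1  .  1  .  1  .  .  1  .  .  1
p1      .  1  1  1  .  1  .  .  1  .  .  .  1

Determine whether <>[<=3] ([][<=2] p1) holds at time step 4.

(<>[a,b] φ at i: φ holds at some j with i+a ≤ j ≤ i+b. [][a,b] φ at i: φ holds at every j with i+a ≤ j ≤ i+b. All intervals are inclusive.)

Does not hold

Check [][<=2] p1 at each j in [4,7]:
  j=4: fails at 4
  j=5: fails at 6
  j=6: fails at 6
  j=7: fails at 7
No position in the window satisfies it → formula fails.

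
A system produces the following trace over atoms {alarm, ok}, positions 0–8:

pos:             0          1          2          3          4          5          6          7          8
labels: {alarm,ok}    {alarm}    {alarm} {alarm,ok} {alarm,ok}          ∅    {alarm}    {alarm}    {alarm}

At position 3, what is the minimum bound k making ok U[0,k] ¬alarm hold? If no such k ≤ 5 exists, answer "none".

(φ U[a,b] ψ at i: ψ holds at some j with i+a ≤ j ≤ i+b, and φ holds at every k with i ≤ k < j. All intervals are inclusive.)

2

Need earliest j ≥ 3 with ¬alarm, and ok at every k in [3,j-1].
  j=3: rhs fails.
  j=4: rhs fails.
  j=5: rhs holds; lhs holds on [3,4]. k = 2.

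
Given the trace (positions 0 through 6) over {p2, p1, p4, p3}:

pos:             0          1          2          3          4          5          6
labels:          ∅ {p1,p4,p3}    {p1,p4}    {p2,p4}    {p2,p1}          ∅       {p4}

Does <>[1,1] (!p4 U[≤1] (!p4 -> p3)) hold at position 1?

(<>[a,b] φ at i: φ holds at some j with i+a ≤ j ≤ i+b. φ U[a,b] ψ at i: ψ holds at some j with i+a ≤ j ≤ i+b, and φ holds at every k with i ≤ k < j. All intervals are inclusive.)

Holds

Check (!p4 U[≤1] (!p4 -> p3)) at each j in [2,2]:
  j=2: holds
Found at j=2 → formula holds.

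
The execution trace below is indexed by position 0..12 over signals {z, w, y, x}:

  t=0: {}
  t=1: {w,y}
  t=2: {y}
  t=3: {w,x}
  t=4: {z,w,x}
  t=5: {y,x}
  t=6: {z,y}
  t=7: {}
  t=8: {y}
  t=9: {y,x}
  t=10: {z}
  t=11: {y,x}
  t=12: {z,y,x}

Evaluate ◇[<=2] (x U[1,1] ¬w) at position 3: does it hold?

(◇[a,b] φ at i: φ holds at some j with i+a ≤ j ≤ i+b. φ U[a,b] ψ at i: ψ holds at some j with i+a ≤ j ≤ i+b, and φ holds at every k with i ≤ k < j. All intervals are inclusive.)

Holds

Check (x U[1,1] ¬w) at each j in [3,5]:
  j=3: fails
  j=4: holds
  j=5: holds
Found at j=4 → formula holds.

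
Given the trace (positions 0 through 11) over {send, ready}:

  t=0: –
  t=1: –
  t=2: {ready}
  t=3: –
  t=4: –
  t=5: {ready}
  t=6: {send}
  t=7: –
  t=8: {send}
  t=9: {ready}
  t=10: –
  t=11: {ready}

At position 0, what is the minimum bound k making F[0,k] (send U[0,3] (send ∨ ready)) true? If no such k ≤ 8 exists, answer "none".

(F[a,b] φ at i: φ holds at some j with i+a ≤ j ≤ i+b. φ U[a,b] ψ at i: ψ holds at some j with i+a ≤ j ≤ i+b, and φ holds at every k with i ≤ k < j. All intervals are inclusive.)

Scan j = 0,1,… for (send U[0,3] (send ∨ ready)):
  j=0: fails
  j=1: fails
  j=2: holds
First hit at j=2, so smallest k = 2-0 = 2.

2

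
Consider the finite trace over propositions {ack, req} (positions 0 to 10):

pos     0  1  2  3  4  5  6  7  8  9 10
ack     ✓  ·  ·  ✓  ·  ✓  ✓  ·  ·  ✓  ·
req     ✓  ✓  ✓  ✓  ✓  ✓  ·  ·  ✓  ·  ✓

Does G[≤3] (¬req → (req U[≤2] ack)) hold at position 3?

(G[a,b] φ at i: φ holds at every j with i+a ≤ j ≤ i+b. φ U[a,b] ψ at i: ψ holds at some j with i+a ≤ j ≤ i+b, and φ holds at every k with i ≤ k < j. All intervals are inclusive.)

Check (¬req → (req U[≤2] ack)) at every j in [3,6]:
  j=3: antecedent false → ✓
  j=4: antecedent false → ✓
  j=5: antecedent false → ✓
  j=6: antecedent true; consequent holds → ✓
All positions satisfy it → formula holds.

Holds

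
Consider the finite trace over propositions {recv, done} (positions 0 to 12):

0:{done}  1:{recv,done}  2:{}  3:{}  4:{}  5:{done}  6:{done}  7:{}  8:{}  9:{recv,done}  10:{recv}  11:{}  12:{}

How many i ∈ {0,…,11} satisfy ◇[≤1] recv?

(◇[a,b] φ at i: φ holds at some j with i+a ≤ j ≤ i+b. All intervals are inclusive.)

Evaluate at each i in [0,11]:
  i=0: ✓ (witness j=1)
  i=1: ✓ (witness j=1)
  i=2: ✗ (none in [2,3])
  i=3: ✗ (none in [3,4])
  i=4: ✗ (none in [4,5])
  i=5: ✗ (none in [5,6])
  i=6: ✗ (none in [6,7])
  i=7: ✗ (none in [7,8])
  i=8: ✓ (witness j=9)
  i=9: ✓ (witness j=9)
  i=10: ✓ (witness j=10)
  i=11: ✗ (none in [11,12])
Positions where it holds: {0, 1, 8, 9, 10} → 5.

5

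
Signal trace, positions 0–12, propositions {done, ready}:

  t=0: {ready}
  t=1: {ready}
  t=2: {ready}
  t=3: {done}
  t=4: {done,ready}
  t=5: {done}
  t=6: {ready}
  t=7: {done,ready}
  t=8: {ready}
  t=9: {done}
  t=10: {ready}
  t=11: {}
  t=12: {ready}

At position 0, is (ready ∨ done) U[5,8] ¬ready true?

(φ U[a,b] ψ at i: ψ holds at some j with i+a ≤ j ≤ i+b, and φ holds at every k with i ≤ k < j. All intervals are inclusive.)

Need some j in [5,8] with ¬ready, and (ready ∨ done) at every k in [0,j-1].
  j=5: ¬ready holds; (ready ∨ done) holds at every k in [0,4] → satisfied.

Yes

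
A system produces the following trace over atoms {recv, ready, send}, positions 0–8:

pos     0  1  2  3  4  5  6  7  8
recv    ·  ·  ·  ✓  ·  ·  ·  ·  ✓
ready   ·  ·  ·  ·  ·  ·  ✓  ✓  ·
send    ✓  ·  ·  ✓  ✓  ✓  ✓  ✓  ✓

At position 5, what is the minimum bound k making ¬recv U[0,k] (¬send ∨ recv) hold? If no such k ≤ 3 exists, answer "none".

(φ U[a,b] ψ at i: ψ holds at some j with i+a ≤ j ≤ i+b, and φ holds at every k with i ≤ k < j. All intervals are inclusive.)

Need earliest j ≥ 5 with (¬send ∨ recv), and ¬recv at every k in [5,j-1].
  j=5: rhs fails.
  j=6: rhs fails.
  j=7: rhs fails.
  j=8: rhs holds; lhs holds on [5,7]. k = 3.

3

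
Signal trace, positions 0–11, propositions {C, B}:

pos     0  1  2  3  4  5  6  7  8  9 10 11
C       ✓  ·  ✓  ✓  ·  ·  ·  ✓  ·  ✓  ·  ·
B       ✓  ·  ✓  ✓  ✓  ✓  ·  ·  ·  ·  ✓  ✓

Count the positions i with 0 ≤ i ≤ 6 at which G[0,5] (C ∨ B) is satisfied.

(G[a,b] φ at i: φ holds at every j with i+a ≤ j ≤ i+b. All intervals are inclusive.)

0

Evaluate at each i in [0,6]:
  i=0: ✗ (fails at j=1)
  i=1: ✗ (fails at j=1)
  i=2: ✗ (fails at j=6)
  i=3: ✗ (fails at j=6)
  i=4: ✗ (fails at j=6)
  i=5: ✗ (fails at j=6)
  i=6: ✗ (fails at j=6)
Positions where it holds: {} → 0.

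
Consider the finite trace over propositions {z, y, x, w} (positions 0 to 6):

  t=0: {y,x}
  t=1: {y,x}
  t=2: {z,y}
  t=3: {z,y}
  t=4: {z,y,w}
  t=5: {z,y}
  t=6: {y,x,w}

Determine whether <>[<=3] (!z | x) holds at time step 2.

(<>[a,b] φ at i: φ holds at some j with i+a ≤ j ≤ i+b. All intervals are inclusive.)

False

Check (!z | x) at each j in [2,5]:
  j=2: false
  j=3: false
  j=4: false
  j=5: false
No position in the window satisfies it → formula fails.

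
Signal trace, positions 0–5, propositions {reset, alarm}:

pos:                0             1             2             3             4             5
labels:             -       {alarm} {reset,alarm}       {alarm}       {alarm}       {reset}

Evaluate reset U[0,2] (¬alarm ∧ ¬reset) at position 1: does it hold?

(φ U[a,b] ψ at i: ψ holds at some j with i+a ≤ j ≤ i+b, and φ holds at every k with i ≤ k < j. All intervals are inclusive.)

False

Need some j in [1,3] with (¬alarm ∧ ¬reset), and reset at every k in [1,j-1].
  j=1: (¬alarm ∧ ¬reset) false.
  j=2: (¬alarm ∧ ¬reset) false.
  j=3: (¬alarm ∧ ¬reset) false.
No j in the window works → until fails.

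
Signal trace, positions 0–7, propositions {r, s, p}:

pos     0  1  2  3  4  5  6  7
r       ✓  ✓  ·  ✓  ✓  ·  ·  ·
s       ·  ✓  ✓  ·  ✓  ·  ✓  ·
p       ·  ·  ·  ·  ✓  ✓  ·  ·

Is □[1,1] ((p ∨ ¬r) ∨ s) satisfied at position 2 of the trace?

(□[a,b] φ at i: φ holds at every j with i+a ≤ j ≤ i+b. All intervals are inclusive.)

Check ((p ∨ ¬r) ∨ s) at every j in [3,3]:
  j=3: false
Fails at j=3 → formula fails.

No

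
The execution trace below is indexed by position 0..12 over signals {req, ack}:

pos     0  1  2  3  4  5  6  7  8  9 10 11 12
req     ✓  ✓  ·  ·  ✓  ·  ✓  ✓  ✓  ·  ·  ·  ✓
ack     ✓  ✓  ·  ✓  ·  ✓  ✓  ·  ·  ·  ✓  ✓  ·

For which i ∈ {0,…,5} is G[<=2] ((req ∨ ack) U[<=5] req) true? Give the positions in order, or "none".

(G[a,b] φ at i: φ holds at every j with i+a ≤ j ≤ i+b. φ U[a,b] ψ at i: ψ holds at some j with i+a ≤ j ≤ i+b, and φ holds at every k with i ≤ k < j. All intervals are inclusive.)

Evaluate at each i in [0,5]:
  i=0: ✗ (fails at j=2)
  i=1: ✗ (fails at j=2)
  i=2: ✗ (fails at j=2)
  i=3: ✓ (all of [3,5])
  i=4: ✓ (all of [4,6])
  i=5: ✓ (all of [5,7])

3, 4, 5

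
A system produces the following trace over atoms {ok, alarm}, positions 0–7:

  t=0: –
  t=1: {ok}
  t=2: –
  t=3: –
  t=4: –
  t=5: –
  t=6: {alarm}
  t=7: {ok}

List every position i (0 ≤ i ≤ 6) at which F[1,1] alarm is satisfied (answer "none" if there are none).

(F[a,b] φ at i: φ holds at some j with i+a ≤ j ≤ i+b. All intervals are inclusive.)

5

Evaluate at each i in [0,6]:
  i=0: ✗ (none in [1,1])
  i=1: ✗ (none in [2,2])
  i=2: ✗ (none in [3,3])
  i=3: ✗ (none in [4,4])
  i=4: ✗ (none in [5,5])
  i=5: ✓ (witness j=6)
  i=6: ✗ (none in [7,7])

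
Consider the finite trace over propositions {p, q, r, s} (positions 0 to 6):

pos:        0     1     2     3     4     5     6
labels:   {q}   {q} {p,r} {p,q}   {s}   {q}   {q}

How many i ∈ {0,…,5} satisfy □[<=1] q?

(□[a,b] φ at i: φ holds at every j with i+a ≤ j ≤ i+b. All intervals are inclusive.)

2

Evaluate at each i in [0,5]:
  i=0: ✓ (all of [0,1])
  i=1: ✗ (fails at j=2)
  i=2: ✗ (fails at j=2)
  i=3: ✗ (fails at j=4)
  i=4: ✗ (fails at j=4)
  i=5: ✓ (all of [5,6])
Positions where it holds: {0, 5} → 2.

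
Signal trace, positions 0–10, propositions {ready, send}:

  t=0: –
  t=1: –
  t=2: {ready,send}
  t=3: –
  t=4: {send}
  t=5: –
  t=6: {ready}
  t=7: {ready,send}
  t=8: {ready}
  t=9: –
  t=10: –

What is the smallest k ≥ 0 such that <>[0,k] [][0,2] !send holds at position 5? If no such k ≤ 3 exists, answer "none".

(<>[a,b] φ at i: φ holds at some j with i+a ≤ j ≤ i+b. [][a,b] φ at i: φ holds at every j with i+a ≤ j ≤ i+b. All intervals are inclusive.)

Scan j = 5,6,… for [][0,2] !send:
  j=5: fails
  j=6: fails
  j=7: fails
  j=8: holds
First hit at j=8, so smallest k = 8-5 = 3.

3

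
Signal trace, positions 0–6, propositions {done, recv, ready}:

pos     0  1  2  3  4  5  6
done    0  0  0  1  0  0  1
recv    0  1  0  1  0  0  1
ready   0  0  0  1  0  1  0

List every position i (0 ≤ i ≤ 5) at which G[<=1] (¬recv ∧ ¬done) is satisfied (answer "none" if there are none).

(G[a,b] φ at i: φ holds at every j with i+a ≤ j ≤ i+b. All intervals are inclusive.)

Evaluate at each i in [0,5]:
  i=0: ✗ (fails at j=1)
  i=1: ✗ (fails at j=1)
  i=2: ✗ (fails at j=3)
  i=3: ✗ (fails at j=3)
  i=4: ✓ (all of [4,5])
  i=5: ✗ (fails at j=6)

4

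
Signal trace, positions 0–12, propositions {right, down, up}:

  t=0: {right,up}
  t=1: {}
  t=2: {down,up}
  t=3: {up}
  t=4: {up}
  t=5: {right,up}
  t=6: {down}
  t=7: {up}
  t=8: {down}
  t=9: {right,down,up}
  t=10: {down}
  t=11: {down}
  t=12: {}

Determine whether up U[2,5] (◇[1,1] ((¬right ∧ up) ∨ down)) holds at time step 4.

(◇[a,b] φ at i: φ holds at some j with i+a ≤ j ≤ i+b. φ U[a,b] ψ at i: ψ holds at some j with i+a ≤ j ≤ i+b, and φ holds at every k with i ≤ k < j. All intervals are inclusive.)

Need some j in [6,9] with ◇[1,1] ((¬right ∧ up) ∨ down), and up at every k in [4,j-1].
  j=6: ◇[1,1] ((¬right ∧ up) ∨ down) holds; up holds at every k in [4,5] → satisfied.

True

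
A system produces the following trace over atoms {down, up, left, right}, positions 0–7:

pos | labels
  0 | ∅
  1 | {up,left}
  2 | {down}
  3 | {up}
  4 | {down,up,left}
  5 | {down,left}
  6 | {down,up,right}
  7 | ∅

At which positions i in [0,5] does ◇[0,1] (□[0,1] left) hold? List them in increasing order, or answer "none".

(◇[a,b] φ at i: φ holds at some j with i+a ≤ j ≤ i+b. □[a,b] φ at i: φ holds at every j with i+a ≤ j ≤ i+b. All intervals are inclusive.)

3, 4

Evaluate at each i in [0,5]:
  i=0: ✗ (none in [0,1])
  i=1: ✗ (none in [1,2])
  i=2: ✗ (none in [2,3])
  i=3: ✓ (witness j=4)
  i=4: ✓ (witness j=4)
  i=5: ✗ (none in [5,6])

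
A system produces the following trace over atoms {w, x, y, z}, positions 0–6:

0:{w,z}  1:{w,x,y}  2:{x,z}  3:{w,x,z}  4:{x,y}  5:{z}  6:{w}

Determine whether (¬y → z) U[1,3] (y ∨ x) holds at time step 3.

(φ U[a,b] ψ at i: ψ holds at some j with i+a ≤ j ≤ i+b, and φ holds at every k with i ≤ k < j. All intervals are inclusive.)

Holds

Need some j in [4,6] with (y ∨ x), and (¬y → z) at every k in [3,j-1].
  j=4: (y ∨ x) holds; (¬y → z) holds at every k in [3,3] → satisfied.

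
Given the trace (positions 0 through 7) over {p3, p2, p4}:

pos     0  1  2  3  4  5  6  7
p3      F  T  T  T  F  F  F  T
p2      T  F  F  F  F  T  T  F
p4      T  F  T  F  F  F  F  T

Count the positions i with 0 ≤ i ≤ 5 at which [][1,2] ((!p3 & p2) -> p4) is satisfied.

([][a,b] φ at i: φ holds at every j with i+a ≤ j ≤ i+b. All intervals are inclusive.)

3

Evaluate at each i in [0,5]:
  i=0: ✓ (all of [1,2])
  i=1: ✓ (all of [2,3])
  i=2: ✓ (all of [3,4])
  i=3: ✗ (fails at j=5)
  i=4: ✗ (fails at j=5)
  i=5: ✗ (fails at j=6)
Positions where it holds: {0, 1, 2} → 3.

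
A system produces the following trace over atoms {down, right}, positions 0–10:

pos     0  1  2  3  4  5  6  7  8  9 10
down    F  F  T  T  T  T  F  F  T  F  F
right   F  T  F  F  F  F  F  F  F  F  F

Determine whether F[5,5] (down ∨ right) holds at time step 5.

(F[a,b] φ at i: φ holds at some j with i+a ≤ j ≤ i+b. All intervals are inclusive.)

Check (down ∨ right) at each j in [10,10]:
  j=10: false
No position in the window satisfies it → formula fails.

Does not hold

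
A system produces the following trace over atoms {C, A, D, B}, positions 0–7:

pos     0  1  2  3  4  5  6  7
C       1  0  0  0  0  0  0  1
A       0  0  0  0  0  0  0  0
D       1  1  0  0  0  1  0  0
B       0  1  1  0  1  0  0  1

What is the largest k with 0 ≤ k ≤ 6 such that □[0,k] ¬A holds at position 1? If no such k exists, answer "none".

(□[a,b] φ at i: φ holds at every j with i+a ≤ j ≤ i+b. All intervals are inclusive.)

¬A must hold from j=1 onward; find where it first fails.
  j=1: holds
  j=2: holds
  j=3: holds
  j=4: holds
  j=5: holds
  j=6: holds
  j=7: holds
Holds through j=7; largest k = 6.

6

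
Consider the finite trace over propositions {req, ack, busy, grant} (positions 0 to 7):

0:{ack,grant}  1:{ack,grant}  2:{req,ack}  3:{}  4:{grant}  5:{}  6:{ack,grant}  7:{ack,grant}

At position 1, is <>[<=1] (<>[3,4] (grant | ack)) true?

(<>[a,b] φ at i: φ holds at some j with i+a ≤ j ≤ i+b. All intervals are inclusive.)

Yes

Check <>[3,4] (grant | ack) at each j in [1,2]:
  j=1: holds (witness at 4)
  j=2: holds (witness at 6)
Found at j=1 → formula holds.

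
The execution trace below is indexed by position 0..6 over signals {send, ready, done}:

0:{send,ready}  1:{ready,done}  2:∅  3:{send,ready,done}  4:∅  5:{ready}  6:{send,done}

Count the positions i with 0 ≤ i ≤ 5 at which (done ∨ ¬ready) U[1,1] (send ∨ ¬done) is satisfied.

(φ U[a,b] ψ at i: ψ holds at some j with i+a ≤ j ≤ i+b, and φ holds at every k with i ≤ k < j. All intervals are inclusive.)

Evaluate at each i in [0,5]:
  i=0: ✗ (no rhs in [1,1])
  i=1: ✓ (rhs at j=2; lhs holds on [1,1])
  i=2: ✓ (rhs at j=3; lhs holds on [2,2])
  i=3: ✓ (rhs at j=4; lhs holds on [3,3])
  i=4: ✓ (rhs at j=5; lhs holds on [4,4])
  i=5: ✗ (lhs fails at k=5 before rhs at j=6)
Positions where it holds: {1, 2, 3, 4} → 4.

4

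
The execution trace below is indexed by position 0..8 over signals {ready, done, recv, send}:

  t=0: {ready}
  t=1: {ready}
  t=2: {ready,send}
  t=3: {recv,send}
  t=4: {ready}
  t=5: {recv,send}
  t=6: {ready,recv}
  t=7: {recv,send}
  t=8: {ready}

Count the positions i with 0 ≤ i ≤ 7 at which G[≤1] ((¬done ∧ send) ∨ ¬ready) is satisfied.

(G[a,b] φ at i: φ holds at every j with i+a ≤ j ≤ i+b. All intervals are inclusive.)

Evaluate at each i in [0,7]:
  i=0: ✗ (fails at j=0)
  i=1: ✗ (fails at j=1)
  i=2: ✓ (all of [2,3])
  i=3: ✗ (fails at j=4)
  i=4: ✗ (fails at j=4)
  i=5: ✗ (fails at j=6)
  i=6: ✗ (fails at j=6)
  i=7: ✗ (fails at j=8)
Positions where it holds: {2} → 1.

1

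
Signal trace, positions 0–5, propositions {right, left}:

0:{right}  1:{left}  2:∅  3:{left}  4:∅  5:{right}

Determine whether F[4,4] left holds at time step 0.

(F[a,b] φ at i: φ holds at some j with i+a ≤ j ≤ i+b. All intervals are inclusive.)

Check left at each j in [4,4]:
  j=4: false
No position in the window satisfies it → formula fails.

Does not hold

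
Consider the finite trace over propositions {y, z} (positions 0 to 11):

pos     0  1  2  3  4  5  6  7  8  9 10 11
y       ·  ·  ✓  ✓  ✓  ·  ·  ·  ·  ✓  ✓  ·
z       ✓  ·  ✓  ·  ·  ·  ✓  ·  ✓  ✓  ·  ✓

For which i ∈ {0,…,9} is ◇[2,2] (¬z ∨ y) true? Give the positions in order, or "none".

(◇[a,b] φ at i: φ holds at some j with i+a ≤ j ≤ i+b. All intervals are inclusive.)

Evaluate at each i in [0,9]:
  i=0: ✓ (witness j=2)
  i=1: ✓ (witness j=3)
  i=2: ✓ (witness j=4)
  i=3: ✓ (witness j=5)
  i=4: ✗ (none in [6,6])
  i=5: ✓ (witness j=7)
  i=6: ✗ (none in [8,8])
  i=7: ✓ (witness j=9)
  i=8: ✓ (witness j=10)
  i=9: ✗ (none in [11,11])

0, 1, 2, 3, 5, 7, 8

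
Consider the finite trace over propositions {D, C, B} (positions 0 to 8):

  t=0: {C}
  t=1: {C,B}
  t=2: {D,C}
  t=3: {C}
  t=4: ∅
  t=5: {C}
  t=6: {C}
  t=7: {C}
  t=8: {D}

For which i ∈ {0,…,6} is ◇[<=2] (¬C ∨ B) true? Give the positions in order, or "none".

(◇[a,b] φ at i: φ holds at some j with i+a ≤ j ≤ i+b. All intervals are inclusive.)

0, 1, 2, 3, 4, 6

Evaluate at each i in [0,6]:
  i=0: ✓ (witness j=1)
  i=1: ✓ (witness j=1)
  i=2: ✓ (witness j=4)
  i=3: ✓ (witness j=4)
  i=4: ✓ (witness j=4)
  i=5: ✗ (none in [5,7])
  i=6: ✓ (witness j=8)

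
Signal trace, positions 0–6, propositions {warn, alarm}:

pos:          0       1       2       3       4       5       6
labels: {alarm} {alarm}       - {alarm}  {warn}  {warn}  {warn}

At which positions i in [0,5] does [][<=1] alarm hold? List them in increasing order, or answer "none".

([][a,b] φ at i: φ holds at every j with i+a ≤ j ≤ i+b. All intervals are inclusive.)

0

Evaluate at each i in [0,5]:
  i=0: ✓ (all of [0,1])
  i=1: ✗ (fails at j=2)
  i=2: ✗ (fails at j=2)
  i=3: ✗ (fails at j=4)
  i=4: ✗ (fails at j=4)
  i=5: ✗ (fails at j=5)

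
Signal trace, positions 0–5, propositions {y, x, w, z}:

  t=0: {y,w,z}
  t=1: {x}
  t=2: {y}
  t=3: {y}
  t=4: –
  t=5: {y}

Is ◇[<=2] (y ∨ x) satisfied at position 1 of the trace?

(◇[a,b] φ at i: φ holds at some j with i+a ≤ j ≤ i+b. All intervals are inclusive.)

Yes

Check (y ∨ x) at each j in [1,3]:
  j=1: true
  j=2: true
  j=3: true
Found at j=1 → formula holds.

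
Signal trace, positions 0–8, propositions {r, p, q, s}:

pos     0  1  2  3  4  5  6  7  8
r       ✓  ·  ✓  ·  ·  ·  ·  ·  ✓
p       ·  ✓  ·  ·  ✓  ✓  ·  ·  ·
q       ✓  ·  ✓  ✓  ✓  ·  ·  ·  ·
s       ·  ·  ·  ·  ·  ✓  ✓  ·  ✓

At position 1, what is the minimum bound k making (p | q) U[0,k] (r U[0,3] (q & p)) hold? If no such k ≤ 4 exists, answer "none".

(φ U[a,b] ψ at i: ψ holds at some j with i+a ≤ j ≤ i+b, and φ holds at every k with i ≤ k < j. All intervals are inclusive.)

3

Need earliest j ≥ 1 with (r U[0,3] (q & p)), and (p | q) at every k in [1,j-1].
  j=1: rhs fails.
  j=2: rhs fails.
  j=3: rhs fails.
  j=4: rhs holds; lhs holds on [1,3]. k = 3.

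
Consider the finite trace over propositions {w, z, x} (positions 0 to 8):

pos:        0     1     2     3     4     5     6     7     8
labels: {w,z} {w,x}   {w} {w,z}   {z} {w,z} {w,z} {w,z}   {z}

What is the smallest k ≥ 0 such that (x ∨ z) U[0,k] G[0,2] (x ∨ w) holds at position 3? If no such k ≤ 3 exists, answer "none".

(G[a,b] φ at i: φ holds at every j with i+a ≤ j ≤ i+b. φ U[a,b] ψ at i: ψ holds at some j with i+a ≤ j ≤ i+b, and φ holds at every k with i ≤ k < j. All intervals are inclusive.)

Need earliest j ≥ 3 with G[0,2] (x ∨ w), and (x ∨ z) at every k in [3,j-1].
  j=3: rhs fails.
  j=4: rhs fails.
  j=5: rhs holds; lhs holds on [3,4]. k = 2.

2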